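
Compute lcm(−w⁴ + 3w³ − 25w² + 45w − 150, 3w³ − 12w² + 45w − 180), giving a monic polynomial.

w⁵ − 7w⁴ + 37w³ − 145w² + 330w − 600

By polynomial division,
  −w⁴ + 3w³ − 25w² + 45w − 150 = (−(1/3)w − 1/3)(3w³ − 12w² + 45w − 180) + (−14w² − 210)
  3w³ − 12w² + 45w − 180 = (−(3/14)w + 6/7)(−14w² − 210) + (0)
Last nonzero remainder: −14w² − 210. Dividing through by −14 gives the monic gcd w² + 15.
Then lcm(f, g) = f·g / gcd(f, g); expanding and making the result monic gives the answer.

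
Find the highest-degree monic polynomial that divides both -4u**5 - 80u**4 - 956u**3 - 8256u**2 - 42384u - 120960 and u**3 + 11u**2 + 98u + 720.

Euclidean algorithm in ℚ[u]:
  -4u**5 - 80u**4 - 956u**3 - 8256u**2 - 42384u - 120960 = (-4u**2 - 36u - 168)(u**3 + 11u**2 + 98u + 720) + (0)
The last nonzero remainder u**3 + 11u**2 + 98u + 720 is already monic.

u**3 + 11u**2 + 98u + 720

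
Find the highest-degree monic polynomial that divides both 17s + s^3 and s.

Repeated division with remainder:
  s^3 + 17s = (s^2 + 17)(s) + (0)
The last nonzero remainder s is already monic.

s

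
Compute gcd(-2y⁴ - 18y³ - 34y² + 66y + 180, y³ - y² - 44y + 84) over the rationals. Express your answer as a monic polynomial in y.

y - 2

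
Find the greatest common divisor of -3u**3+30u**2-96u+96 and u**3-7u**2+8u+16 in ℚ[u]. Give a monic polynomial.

u**2-8u+16

Euclidean algorithm in ℚ[u]:
  -3u**3+30u**2-96u+96 = (-3)(u**3-7u**2+8u+16) + (9u**2-72u+144)
  u**3-7u**2+8u+16 = ((1/9)u+1/9)(9u**2-72u+144) + (0)
Last nonzero remainder: 9u**2-72u+144. Dividing through by 9 gives the monic gcd u**2-8u+16.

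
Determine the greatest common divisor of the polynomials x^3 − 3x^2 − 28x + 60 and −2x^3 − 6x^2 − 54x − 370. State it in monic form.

Euclidean algorithm in ℚ[x]:
  x^3 − 3x^2 − 28x + 60 = (−1/2)(−2x^3 − 6x^2 − 54x − 370) + (−6x^2 − 55x − 125)
  −2x^3 − 6x^2 − 54x − 370 = ((1/3)x − 37/18)(−6x^2 − 55x − 125) + (−(2257/18)x − 11285/18)
  −6x^2 − 55x − 125 = ((108/2257)x + 450/2257)(−(2257/18)x − 11285/18) + (0)
Last nonzero remainder: −(2257/18)x − 11285/18. Dividing through by −2257/18 gives the monic gcd x + 5.

x + 5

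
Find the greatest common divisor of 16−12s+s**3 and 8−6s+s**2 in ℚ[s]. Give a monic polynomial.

Apply the Euclidean algorithm:
  s**3−12s+16 = (s+6)(s**2−6s+8) + (16s−32)
  s**2−6s+8 = ((1/16)s−1/4)(16s−32) + (0)
Last nonzero remainder: 16s−32. Dividing through by 16 gives the monic gcd s−2.

−2+s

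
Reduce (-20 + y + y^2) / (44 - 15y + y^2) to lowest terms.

(5 + y)/(-11 + y)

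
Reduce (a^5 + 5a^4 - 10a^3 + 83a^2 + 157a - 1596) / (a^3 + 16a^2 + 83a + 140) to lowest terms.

Euclidean algorithm in ℚ[a]:
  a^5 + 5a^4 - 10a^3 + 83a^2 + 157a - 1596 = (a^2 - 11a + 83)(a^3 + 16a^2 + 83a + 140) + (-472a^2 - 5192a - 13216)
  a^3 + 16a^2 + 83a + 140 = (-(1/472)a - 5/472)(-472a^2 - 5192a - 13216) + (0)
Last nonzero remainder: -472a^2 - 5192a - 13216. Dividing through by -472 gives the monic gcd a^2 + 11a + 28.
Cancel a^2 + 11a + 28 from numerator and denominator to get the reduced form.

(a^3 - 6a^2 + 28a - 57)/(a + 5)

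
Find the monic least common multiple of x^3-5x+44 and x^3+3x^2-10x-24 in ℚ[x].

x^5-x^4-11x^3+49x^2-14x-264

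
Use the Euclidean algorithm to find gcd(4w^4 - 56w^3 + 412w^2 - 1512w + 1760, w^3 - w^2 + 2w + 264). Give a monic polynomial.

w^2 - 7w + 44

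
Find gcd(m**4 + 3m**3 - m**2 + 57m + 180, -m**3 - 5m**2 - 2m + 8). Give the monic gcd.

Repeated division with remainder:
  m**4 + 3m**3 - m**2 + 57m + 180 = (-m + 2)(-m**3 - 5m**2 - 2m + 8) + (7m**2 + 69m + 164)
  -m**3 - 5m**2 - 2m + 8 = (-(1/7)m + 34/49)(7m**2 + 69m + 164) + (-(1296/49)m - 5184/49)
  7m**2 + 69m + 164 = (-(343/1296)m - 2009/1296)(-(1296/49)m - 5184/49) + (0)
Last nonzero remainder: -(1296/49)m - 5184/49. Dividing through by -1296/49 gives the monic gcd m + 4.

m + 4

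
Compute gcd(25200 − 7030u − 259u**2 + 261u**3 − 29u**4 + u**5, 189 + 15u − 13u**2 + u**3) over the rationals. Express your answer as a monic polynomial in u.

63 − 16u + u**2

Euclidean algorithm in ℚ[u]:
  u**5 − 29u**4 + 261u**3 − 259u**2 − 7030u + 25200 = (u**2 − 16u + 38)(u**3 − 13u**2 + 15u + 189) + (286u**2 − 4576u + 18018)
  u**3 − 13u**2 + 15u + 189 = ((1/286)u + 3/286)(286u**2 − 4576u + 18018) + (0)
Last nonzero remainder: 286u**2 − 4576u + 18018. Dividing through by 286 gives the monic gcd u**2 − 16u + 63.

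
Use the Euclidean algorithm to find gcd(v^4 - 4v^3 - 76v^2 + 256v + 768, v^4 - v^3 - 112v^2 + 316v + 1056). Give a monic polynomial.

v^3 - 12v^2 + 20v + 96

By polynomial division,
  v^4 - 4v^3 - 76v^2 + 256v + 768 = (v^4 - v^3 - 112v^2 + 316v + 1056) + (-3v^3 + 36v^2 - 60v - 288)
  v^4 - v^3 - 112v^2 + 316v + 1056 = (-(1/3)v - 11/3)(-3v^3 + 36v^2 - 60v - 288) + (0)
Last nonzero remainder: -3v^3 + 36v^2 - 60v - 288. Dividing through by -3 gives the monic gcd v^3 - 12v^2 + 20v + 96.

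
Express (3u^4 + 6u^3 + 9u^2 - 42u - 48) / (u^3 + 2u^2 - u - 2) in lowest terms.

(3u^3 + 3u^2 + 6u - 48)/(u^2 + u - 2)

Repeated division with remainder:
  3u^4 + 6u^3 + 9u^2 - 42u - 48 = (3u)(u^3 + 2u^2 - u - 2) + (12u^2 - 36u - 48)
  u^3 + 2u^2 - u - 2 = ((1/12)u + 5/12)(12u^2 - 36u - 48) + (18u + 18)
  12u^2 - 36u - 48 = ((2/3)u - 8/3)(18u + 18) + (0)
Last nonzero remainder: 18u + 18. Dividing through by 18 gives the monic gcd u + 1.
Cancel u + 1 from numerator and denominator to get the reduced form.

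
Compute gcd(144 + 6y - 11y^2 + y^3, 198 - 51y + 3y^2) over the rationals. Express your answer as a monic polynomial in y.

-6 + y

Repeated division with remainder:
  y^3 - 11y^2 + 6y + 144 = ((1/3)y + 2)(3y^2 - 51y + 198) + (42y - 252)
  3y^2 - 51y + 198 = ((1/14)y - 11/14)(42y - 252) + (0)
Last nonzero remainder: 42y - 252. Dividing through by 42 gives the monic gcd y - 6.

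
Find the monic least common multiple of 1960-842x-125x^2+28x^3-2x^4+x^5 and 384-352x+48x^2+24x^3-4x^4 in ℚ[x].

By polynomial division,
  x^5-2x^4+28x^3-125x^2-842x+1960 = (-(1/4)x-1)(-4x^4+24x^3+48x^2-352x+384) + (64x^3-165x^2-1098x+2344)
  -4x^4+24x^3+48x^2-352x+384 = (-(1/16)x+219/1024)(64x^3-165x^2-1098x+2344) + ((15015/1024)x^2+(15015/512)x-15015/128)
  64x^3-165x^2-1098x+2344 = ((65536/15015)x-300032/15015)((15015/1024)x^2+(15015/512)x-15015/128) + (0)
Last nonzero remainder: (15015/1024)x^2+(15015/512)x-15015/128. Dividing through by 15015/1024 gives the monic gcd x^2+2x-8.
Then lcm(f, g) = f·g / gcd(f, g); expanding and making the result monic gives the answer.

23520-25784x+7196x^2+494x^3-373x^4+56x^5-10x^6+x^7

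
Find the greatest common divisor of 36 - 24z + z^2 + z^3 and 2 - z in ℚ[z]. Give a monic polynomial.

-2 + z

Euclidean algorithm in ℚ[z]:
  z^3 + z^2 - 24z + 36 = (-z^2 - 3z + 18)(-z + 2) + (0)
Last nonzero remainder: -z + 2. Dividing through by -1 gives the monic gcd z - 2.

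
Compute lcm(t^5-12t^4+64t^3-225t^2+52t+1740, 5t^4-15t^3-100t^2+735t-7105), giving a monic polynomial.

t^7-12t^6+15t^5+363t^4-3084t^3+12765t^2-2548t-85260

Apply the Euclidean algorithm:
  t^5-12t^4+64t^3-225t^2+52t+1740 = ((1/5)t-9/5)(5t^4-15t^3-100t^2+735t-7105) + (57t^3-552t^2+2796t-11049)
  5t^4-15t^3-100t^2+735t-7105 = ((5/57)t+635/1083)(57t^3-552t^2+2796t-11049) + (-(7800/361)t^2+(23400/361)t-226200/361)
  57t^3-552t^2+2796t-11049 = (-(6859/2600)t+45847/2600)(-(7800/361)t^2+(23400/361)t-226200/361) + (0)
Last nonzero remainder: -(7800/361)t^2+(23400/361)t-226200/361. Dividing through by -7800/361 gives the monic gcd t^2-3t+29.
Then lcm(f, g) = f·g / gcd(f, g); expanding and making the result monic gives the answer.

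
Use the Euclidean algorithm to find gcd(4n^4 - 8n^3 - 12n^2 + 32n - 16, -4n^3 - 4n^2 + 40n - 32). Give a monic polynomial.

n^2 - 3n + 2

Repeated division with remainder:
  4n^4 - 8n^3 - 12n^2 + 32n - 16 = (-n + 3)(-4n^3 - 4n^2 + 40n - 32) + (40n^2 - 120n + 80)
  -4n^3 - 4n^2 + 40n - 32 = (-(1/10)n - 2/5)(40n^2 - 120n + 80) + (0)
Last nonzero remainder: 40n^2 - 120n + 80. Dividing through by 40 gives the monic gcd n^2 - 3n + 2.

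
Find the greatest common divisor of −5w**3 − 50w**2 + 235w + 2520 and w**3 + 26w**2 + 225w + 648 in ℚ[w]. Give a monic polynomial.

Repeated division with remainder:
  −5w**3 − 50w**2 + 235w + 2520 = (−5)(w**3 + 26w**2 + 225w + 648) + (80w**2 + 1360w + 5760)
  w**3 + 26w**2 + 225w + 648 = ((1/80)w + 9/80)(80w**2 + 1360w + 5760) + (0)
Last nonzero remainder: 80w**2 + 1360w + 5760. Dividing through by 80 gives the monic gcd w**2 + 17w + 72.

w**2 + 17w + 72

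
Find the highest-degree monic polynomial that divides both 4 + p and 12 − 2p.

Euclidean algorithm in ℚ[p]:
  p + 4 = (−1/2)(−2p + 12) + (10)
  −2p + 12 = (−(1/5)p + 6/5)(10) + (0)
The last nonzero remainder is the constant 10, so the polynomials are coprime and gcd = 1.

1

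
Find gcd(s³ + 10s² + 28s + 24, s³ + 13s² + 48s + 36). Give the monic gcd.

s + 6

Euclidean algorithm in ℚ[s]:
  s³ + 10s² + 28s + 24 = (s³ + 13s² + 48s + 36) + (-3s² - 20s - 12)
  s³ + 13s² + 48s + 36 = (-(1/3)s - 19/9)(-3s² - 20s - 12) + ((16/9)s + 32/3)
  -3s² - 20s - 12 = (-(27/16)s - 9/8)((16/9)s + 32/3) + (0)
Last nonzero remainder: (16/9)s + 32/3. Dividing through by 16/9 gives the monic gcd s + 6.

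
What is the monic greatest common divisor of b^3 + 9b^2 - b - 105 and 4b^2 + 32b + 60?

b + 5

By polynomial division,
  b^3 + 9b^2 - b - 105 = ((1/4)b + 1/4)(4b^2 + 32b + 60) + (-24b - 120)
  4b^2 + 32b + 60 = (-(1/6)b - 1/2)(-24b - 120) + (0)
Last nonzero remainder: -24b - 120. Dividing through by -24 gives the monic gcd b + 5.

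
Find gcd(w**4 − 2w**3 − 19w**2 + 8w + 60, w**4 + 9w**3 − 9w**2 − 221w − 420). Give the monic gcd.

w**2 − 2w − 15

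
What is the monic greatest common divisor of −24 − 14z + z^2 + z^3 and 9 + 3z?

3 + z

Apply the Euclidean algorithm:
  z^3 + z^2 − 14z − 24 = ((1/3)z^2 − (2/3)z − 8/3)(3z + 9) + (0)
Last nonzero remainder: 3z + 9. Dividing through by 3 gives the monic gcd z + 3.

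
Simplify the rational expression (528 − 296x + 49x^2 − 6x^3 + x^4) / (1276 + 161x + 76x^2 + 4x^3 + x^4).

(12 − 7x + x^2)/(29 + 3x + x^2)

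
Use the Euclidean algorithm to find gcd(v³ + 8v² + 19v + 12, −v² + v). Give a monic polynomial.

Euclidean algorithm in ℚ[v]:
  v³ + 8v² + 19v + 12 = (−v − 9)(−v² + v) + (28v + 12)
  −v² + v = (−(1/28)v + 5/98)(28v + 12) + (−30/49)
  28v + 12 = (−(686/15)v − 98/5)(−30/49) + (0)
The last nonzero remainder is the constant −30/49, so the polynomials are coprime and gcd = 1.

1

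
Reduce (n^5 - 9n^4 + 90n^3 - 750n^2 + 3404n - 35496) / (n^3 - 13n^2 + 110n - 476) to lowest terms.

(n^3 - 3n^2 + 4n - 522)/(n - 7)

Apply the Euclidean algorithm:
  n^5 - 9n^4 + 90n^3 - 750n^2 + 3404n - 35496 = (n^2 + 4n + 32)(n^3 - 13n^2 + 110n - 476) + (-298n^2 + 1788n - 20264)
  n^3 - 13n^2 + 110n - 476 = (-(1/298)n + 7/298)(-298n^2 + 1788n - 20264) + (0)
Last nonzero remainder: -298n^2 + 1788n - 20264. Dividing through by -298 gives the monic gcd n^2 - 6n + 68.
Cancel n^2 - 6n + 68 from numerator and denominator to get the reduced form.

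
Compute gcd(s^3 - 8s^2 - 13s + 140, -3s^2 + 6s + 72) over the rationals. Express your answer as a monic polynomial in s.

Euclidean algorithm in ℚ[s]:
  s^3 - 8s^2 - 13s + 140 = (-(1/3)s + 2)(-3s^2 + 6s + 72) + (-s - 4)
  -3s^2 + 6s + 72 = (3s - 18)(-s - 4) + (0)
Last nonzero remainder: -s - 4. Dividing through by -1 gives the monic gcd s + 4.

s + 4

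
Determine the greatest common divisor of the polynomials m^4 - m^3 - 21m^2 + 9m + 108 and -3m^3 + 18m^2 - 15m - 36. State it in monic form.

m^2 - 7m + 12

Apply the Euclidean algorithm:
  m^4 - m^3 - 21m^2 + 9m + 108 = (-(1/3)m - 5/3)(-3m^3 + 18m^2 - 15m - 36) + (4m^2 - 28m + 48)
  -3m^3 + 18m^2 - 15m - 36 = (-(3/4)m - 3/4)(4m^2 - 28m + 48) + (0)
Last nonzero remainder: 4m^2 - 28m + 48. Dividing through by 4 gives the monic gcd m^2 - 7m + 12.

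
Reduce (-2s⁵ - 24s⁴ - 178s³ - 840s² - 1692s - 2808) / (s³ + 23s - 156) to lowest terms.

Repeated division with remainder:
  -2s⁵ - 24s⁴ - 178s³ - 840s² - 1692s - 2808 = (-2s² - 24s - 132)(s³ + 23s - 156) + (-600s² - 2400s - 23400)
  s³ + 23s - 156 = (-(1/600)s + 1/150)(-600s² - 2400s - 23400) + (0)
Last nonzero remainder: -600s² - 2400s - 23400. Dividing through by -600 gives the monic gcd s² + 4s + 39.
Cancel s² + 4s + 39 from numerator and denominator to get the reduced form.

(-2s³ - 16s² - 36s - 72)/(s - 4)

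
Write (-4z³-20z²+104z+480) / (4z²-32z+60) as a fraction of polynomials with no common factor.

Euclidean algorithm in ℚ[z]:
  -4z³-20z²+104z+480 = (-z-13)(4z²-32z+60) + (-252z+1260)
  4z²-32z+60 = (-(1/63)z+1/21)(-252z+1260) + (0)
Last nonzero remainder: -252z+1260. Dividing through by -252 gives the monic gcd z-5.
Cancel z-5 from numerator and denominator to get the reduced form.

(-z²-10z-24)/(z-3)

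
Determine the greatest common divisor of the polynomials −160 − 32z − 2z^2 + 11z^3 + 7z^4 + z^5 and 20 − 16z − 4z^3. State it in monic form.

Apply the Euclidean algorithm:
  z^5 + 7z^4 + 11z^3 − 2z^2 − 32z − 160 = (−(1/4)z^2 − (7/4)z − 7/4)(−4z^3 − 16z + 20) + (−25z^2 − 25z − 125)
  −4z^3 − 16z + 20 = ((4/25)z − 4/25)(−25z^2 − 25z − 125) + (0)
Last nonzero remainder: −25z^2 − 25z − 125. Dividing through by −25 gives the monic gcd z^2 + z + 5.

5 + z + z^2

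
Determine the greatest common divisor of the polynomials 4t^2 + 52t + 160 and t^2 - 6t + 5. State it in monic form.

Euclidean algorithm in ℚ[t]:
  4t^2 + 52t + 160 = (4)(t^2 - 6t + 5) + (76t + 140)
  t^2 - 6t + 5 = ((1/76)t - 149/1444)(76t + 140) + (7020/361)
  76t + 140 = ((6859/1755)t + 2527/351)(7020/361) + (0)
The last nonzero remainder is the constant 7020/361, so the polynomials are coprime and gcd = 1.

1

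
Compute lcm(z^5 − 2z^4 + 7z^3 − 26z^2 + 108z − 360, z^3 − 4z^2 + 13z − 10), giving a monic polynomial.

By polynomial division,
  z^5 − 2z^4 + 7z^3 − 26z^2 + 108z − 360 = (z^2 + 2z + 2)(z^3 − 4z^2 + 13z − 10) + (−34z^2 + 102z − 340)
  z^3 − 4z^2 + 13z − 10 = (−(1/34)z + 1/34)(−34z^2 + 102z − 340) + (0)
Last nonzero remainder: −34z^2 + 102z − 340. Dividing through by −34 gives the monic gcd z^2 − 3z + 10.
Then lcm(f, g) = f·g / gcd(f, g); expanding and making the result monic gives the answer.

z^6 − 3z^5 + 9z^4 − 33z^3 + 134z^2 − 468z + 360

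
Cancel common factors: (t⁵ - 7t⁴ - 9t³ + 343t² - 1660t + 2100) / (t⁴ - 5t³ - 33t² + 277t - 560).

(t³ - 9t² + 44t - 60)/(t² - 7t + 16)

Euclidean algorithm in ℚ[t]:
  t⁵ - 7t⁴ - 9t³ + 343t² - 1660t + 2100 = (t - 2)(t⁴ - 5t³ - 33t² + 277t - 560) + (14t³ - 546t + 980)
  t⁴ - 5t³ - 33t² + 277t - 560 = ((1/14)t - 5/14)(14t³ - 546t + 980) + (6t² + 12t - 210)
  14t³ - 546t + 980 = ((7/3)t - 14/3)(6t² + 12t - 210) + (0)
Last nonzero remainder: 6t² + 12t - 210. Dividing through by 6 gives the monic gcd t² + 2t - 35.
Cancel t² + 2t - 35 from numerator and denominator to get the reduced form.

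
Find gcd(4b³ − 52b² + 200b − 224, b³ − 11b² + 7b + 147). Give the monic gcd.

b − 7

Euclidean algorithm in ℚ[b]:
  4b³ − 52b² + 200b − 224 = (4)(b³ − 11b² + 7b + 147) + (−8b² + 172b − 812)
  b³ − 11b² + 7b + 147 = (−(1/8)b − 21/16)(−8b² + 172b − 812) + ((525/4)b − 3675/4)
  −8b² + 172b − 812 = (−(32/525)b + 464/525)((525/4)b − 3675/4) + (0)
Last nonzero remainder: (525/4)b − 3675/4. Dividing through by 525/4 gives the monic gcd b − 7.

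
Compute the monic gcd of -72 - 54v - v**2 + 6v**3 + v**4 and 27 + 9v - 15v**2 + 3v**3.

Euclidean algorithm in ℚ[v]:
  v**4 + 6v**3 - v**2 - 54v - 72 = ((1/3)v + 11/3)(3v**3 - 15v**2 + 9v + 27) + (51v**2 - 96v - 171)
  3v**3 - 15v**2 + 9v + 27 = ((1/17)v - 53/289)(51v**2 - 96v - 171) + ((420/289)v - 1260/289)
  51v**2 - 96v - 171 = ((4913/140)v + 5491/140)((420/289)v - 1260/289) + (0)
Last nonzero remainder: (420/289)v - 1260/289. Dividing through by 420/289 gives the monic gcd v - 3.

-3 + v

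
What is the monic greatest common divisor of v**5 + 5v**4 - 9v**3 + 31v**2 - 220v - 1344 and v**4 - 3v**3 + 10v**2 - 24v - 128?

Apply the Euclidean algorithm:
  v**5 + 5v**4 - 9v**3 + 31v**2 - 220v - 1344 = (v + 8)(v**4 - 3v**3 + 10v**2 - 24v - 128) + (5v**3 - 25v**2 + 100v - 320)
  v**4 - 3v**3 + 10v**2 - 24v - 128 = ((1/5)v + 2/5)(5v**3 - 25v**2 + 100v - 320) + (0)
Last nonzero remainder: 5v**3 - 25v**2 + 100v - 320. Dividing through by 5 gives the monic gcd v**3 - 5v**2 + 20v - 64.

v**3 - 5v**2 + 20v - 64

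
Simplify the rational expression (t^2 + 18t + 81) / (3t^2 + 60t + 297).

(t + 9)/(3t + 33)

By polynomial division,
  t^2 + 18t + 81 = (1/3)(3t^2 + 60t + 297) + (-2t - 18)
  3t^2 + 60t + 297 = (-(3/2)t - 33/2)(-2t - 18) + (0)
Last nonzero remainder: -2t - 18. Dividing through by -2 gives the monic gcd t + 9.
Cancel t + 9 from numerator and denominator to get the reduced form.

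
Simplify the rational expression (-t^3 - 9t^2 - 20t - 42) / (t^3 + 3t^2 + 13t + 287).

Repeated division with remainder:
  -t^3 - 9t^2 - 20t - 42 = (-1)(t^3 + 3t^2 + 13t + 287) + (-6t^2 - 7t + 245)
  t^3 + 3t^2 + 13t + 287 = (-(1/6)t - 11/36)(-6t^2 - 7t + 245) + ((1861/36)t + 13027/36)
  -6t^2 - 7t + 245 = (-(216/1861)t + 1260/1861)((1861/36)t + 13027/36) + (0)
Last nonzero remainder: (1861/36)t + 13027/36. Dividing through by 1861/36 gives the monic gcd t + 7.
Cancel t + 7 from numerator and denominator to get the reduced form.

(-t^2 - 2t - 6)/(t^2 - 4t + 41)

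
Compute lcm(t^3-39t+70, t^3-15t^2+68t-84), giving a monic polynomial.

t^5-13t^4+3t^3+577t^2-2548t+2940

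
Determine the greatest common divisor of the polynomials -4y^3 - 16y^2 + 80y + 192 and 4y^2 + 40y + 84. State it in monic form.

1

Apply the Euclidean algorithm:
  -4y^3 - 16y^2 + 80y + 192 = (-y + 6)(4y^2 + 40y + 84) + (-76y - 312)
  4y^2 + 40y + 84 = (-(1/19)y - 112/361)(-76y - 312) + (-4620/361)
  -76y - 312 = ((6859/1155)y + 9386/385)(-4620/361) + (0)
The last nonzero remainder is the constant -4620/361, so the polynomials are coprime and gcd = 1.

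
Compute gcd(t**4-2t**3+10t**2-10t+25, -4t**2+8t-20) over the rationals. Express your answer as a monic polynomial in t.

t**2-2t+5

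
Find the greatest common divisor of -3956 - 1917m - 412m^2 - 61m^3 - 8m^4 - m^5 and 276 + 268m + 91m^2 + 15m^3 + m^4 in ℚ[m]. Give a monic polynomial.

23 + 7m + m^2

Repeated division with remainder:
  -m^5 - 8m^4 - 61m^3 - 412m^2 - 1917m - 3956 = (-m + 7)(m^4 + 15m^3 + 91m^2 + 268m + 276) + (-75m^3 - 781m^2 - 3517m - 5888)
  m^4 + 15m^3 + 91m^2 + 268m + 276 = (-(1/75)m - 344/5625)(-75m^3 - 781m^2 - 3517m - 5888) + (-(20564/5625)m^2 - (143948/5625)m - 472972/5625)
  -75m^3 - 781m^2 - 3517m - 5888 = ((421875/20564)m + 360000/5141)(-(20564/5625)m^2 - (143948/5625)m - 472972/5625) + (0)
Last nonzero remainder: -(20564/5625)m^2 - (143948/5625)m - 472972/5625. Dividing through by -20564/5625 gives the monic gcd m^2 + 7m + 23.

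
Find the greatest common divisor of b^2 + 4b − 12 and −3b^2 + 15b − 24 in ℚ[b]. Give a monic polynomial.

1

Repeated division with remainder:
  b^2 + 4b − 12 = (−1/3)(−3b^2 + 15b − 24) + (9b − 20)
  −3b^2 + 15b − 24 = (−(1/3)b + 25/27)(9b − 20) + (−148/27)
  9b − 20 = (−(243/148)b + 135/37)(−148/27) + (0)
The last nonzero remainder is the constant −148/27, so the polynomials are coprime and gcd = 1.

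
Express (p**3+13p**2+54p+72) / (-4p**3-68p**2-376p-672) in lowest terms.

(-p-3)/(4p+28)

Apply the Euclidean algorithm:
  p**3+13p**2+54p+72 = (-1/4)(-4p**3-68p**2-376p-672) + (-4p**2-40p-96)
  -4p**3-68p**2-376p-672 = (p+7)(-4p**2-40p-96) + (0)
Last nonzero remainder: -4p**2-40p-96. Dividing through by -4 gives the monic gcd p**2+10p+24.
Cancel p**2+10p+24 from numerator and denominator to get the reduced form.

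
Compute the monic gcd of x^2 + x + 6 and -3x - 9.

Apply the Euclidean algorithm:
  x^2 + x + 6 = (-(1/3)x + 2/3)(-3x - 9) + (12)
  -3x - 9 = (-(1/4)x - 3/4)(12) + (0)
The last nonzero remainder is the constant 12, so the polynomials are coprime and gcd = 1.

1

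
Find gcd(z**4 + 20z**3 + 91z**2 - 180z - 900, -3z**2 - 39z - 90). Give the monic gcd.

z**2 + 13z + 30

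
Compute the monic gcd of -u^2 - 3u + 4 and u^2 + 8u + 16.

Repeated division with remainder:
  -u^2 - 3u + 4 = (-1)(u^2 + 8u + 16) + (5u + 20)
  u^2 + 8u + 16 = ((1/5)u + 4/5)(5u + 20) + (0)
Last nonzero remainder: 5u + 20. Dividing through by 5 gives the monic gcd u + 4.

u + 4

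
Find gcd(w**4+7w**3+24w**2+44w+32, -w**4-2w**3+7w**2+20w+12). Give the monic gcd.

Apply the Euclidean algorithm:
  w**4+7w**3+24w**2+44w+32 = (-1)(-w**4-2w**3+7w**2+20w+12) + (5w**3+31w**2+64w+44)
  -w**4-2w**3+7w**2+20w+12 = (-(1/5)w+21/25)(5w**3+31w**2+64w+44) + (-(156/25)w**2-(624/25)w-624/25)
  5w**3+31w**2+64w+44 = (-(125/156)w-275/156)(-(156/25)w**2-(624/25)w-624/25) + (0)
Last nonzero remainder: -(156/25)w**2-(624/25)w-624/25. Dividing through by -156/25 gives the monic gcd w**2+4w+4.

w**2+4w+4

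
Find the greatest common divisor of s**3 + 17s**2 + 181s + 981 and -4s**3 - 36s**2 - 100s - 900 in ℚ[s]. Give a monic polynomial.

s + 9

Repeated division with remainder:
  s**3 + 17s**2 + 181s + 981 = (-1/4)(-4s**3 - 36s**2 - 100s - 900) + (8s**2 + 156s + 756)
  -4s**3 - 36s**2 - 100s - 900 = (-(1/2)s + 21/4)(8s**2 + 156s + 756) + (-541s - 4869)
  8s**2 + 156s + 756 = (-(8/541)s - 84/541)(-541s - 4869) + (0)
Last nonzero remainder: -541s - 4869. Dividing through by -541 gives the monic gcd s + 9.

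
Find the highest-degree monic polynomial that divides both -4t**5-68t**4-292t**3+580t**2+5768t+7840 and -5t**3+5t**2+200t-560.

Repeated division with remainder:
  -4t**5-68t**4-292t**3+580t**2+5768t+7840 = ((4/5)t**2+(72/5)t+524/5)(-5t**3+5t**2+200t-560) + (-2376t**2-7128t+66528)
  -5t**3+5t**2+200t-560 = ((5/2376)t-5/594)(-2376t**2-7128t+66528) + (0)
Last nonzero remainder: -2376t**2-7128t+66528. Dividing through by -2376 gives the monic gcd t**2+3t-28.

t**2+3t-28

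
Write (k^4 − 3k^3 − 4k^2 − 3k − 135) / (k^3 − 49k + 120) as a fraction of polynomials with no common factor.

(k^3 + 2k^2 + 6k + 27)/(k^2 + 5k − 24)

By polynomial division,
  k^4 − 3k^3 − 4k^2 − 3k − 135 = (k − 3)(k^3 − 49k + 120) + (45k^2 − 270k + 225)
  k^3 − 49k + 120 = ((1/45)k + 2/15)(45k^2 − 270k + 225) + (−18k + 90)
  45k^2 − 270k + 225 = (−(5/2)k + 5/2)(−18k + 90) + (0)
Last nonzero remainder: −18k + 90. Dividing through by −18 gives the monic gcd k − 5.
Cancel k − 5 from numerator and denominator to get the reduced form.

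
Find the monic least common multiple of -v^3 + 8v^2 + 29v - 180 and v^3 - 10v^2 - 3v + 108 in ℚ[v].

Euclidean algorithm in ℚ[v]:
  -v^3 + 8v^2 + 29v - 180 = (-1)(v^3 - 10v^2 - 3v + 108) + (-2v^2 + 26v - 72)
  v^3 - 10v^2 - 3v + 108 = (-(1/2)v - 3/2)(-2v^2 + 26v - 72) + (0)
Last nonzero remainder: -2v^2 + 26v - 72. Dividing through by -2 gives the monic gcd v^2 - 13v + 36.
Then lcm(f, g) = f·g / gcd(f, g); expanding and making the result monic gives the answer.

v^4 - 5v^3 - 53v^2 + 93v + 540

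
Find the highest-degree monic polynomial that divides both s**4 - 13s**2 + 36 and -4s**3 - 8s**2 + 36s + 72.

Euclidean algorithm in ℚ[s]:
  s**4 - 13s**2 + 36 = (-(1/4)s + 1/2)(-4s**3 - 8s**2 + 36s + 72) + (0)
Last nonzero remainder: -4s**3 - 8s**2 + 36s + 72. Dividing through by -4 gives the monic gcd s**3 + 2s**2 - 9s - 18.

s**3 + 2s**2 - 9s - 18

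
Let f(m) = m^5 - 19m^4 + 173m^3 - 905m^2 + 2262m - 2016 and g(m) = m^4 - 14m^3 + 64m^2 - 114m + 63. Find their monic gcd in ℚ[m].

Apply the Euclidean algorithm:
  m^5 - 19m^4 + 173m^3 - 905m^2 + 2262m - 2016 = (m - 5)(m^4 - 14m^3 + 64m^2 - 114m + 63) + (39m^3 - 471m^2 + 1629m - 1701)
  m^4 - 14m^3 + 64m^2 - 114m + 63 = ((1/39)m - 25/507)(39m^3 - 471m^2 + 1629m - 1701) + (-(168/169)m^2 + (1680/169)m - 3528/169)
  39m^3 - 471m^2 + 1629m - 1701 = (-(2197/56)m + 4563/56)(-(168/169)m^2 + (1680/169)m - 3528/169) + (0)
Last nonzero remainder: -(168/169)m^2 + (1680/169)m - 3528/169. Dividing through by -168/169 gives the monic gcd m^2 - 10m + 21.

m^2 - 10m + 21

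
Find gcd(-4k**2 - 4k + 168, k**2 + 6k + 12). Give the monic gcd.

1

By polynomial division,
  -4k**2 - 4k + 168 = (-4)(k**2 + 6k + 12) + (20k + 216)
  k**2 + 6k + 12 = ((1/20)k - 6/25)(20k + 216) + (1596/25)
  20k + 216 = ((125/399)k + 450/133)(1596/25) + (0)
The last nonzero remainder is the constant 1596/25, so the polynomials are coprime and gcd = 1.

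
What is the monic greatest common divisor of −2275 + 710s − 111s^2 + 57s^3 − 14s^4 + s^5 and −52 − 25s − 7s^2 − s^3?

Apply the Euclidean algorithm:
  s^5 − 14s^4 + 57s^3 − 111s^2 + 710s − 2275 = (−s^2 + 21s − 179)(−s^3 − 7s^2 − 25s − 52) + (−891s^2 − 2673s − 11583)
  −s^3 − 7s^2 − 25s − 52 = ((1/891)s + 4/891)(−891s^2 − 2673s − 11583) + (0)
Last nonzero remainder: −891s^2 − 2673s − 11583. Dividing through by −891 gives the monic gcd s^2 + 3s + 13.

13 + 3s + s^2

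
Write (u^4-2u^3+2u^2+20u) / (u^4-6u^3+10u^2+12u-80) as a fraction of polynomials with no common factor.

(u)/(u-4)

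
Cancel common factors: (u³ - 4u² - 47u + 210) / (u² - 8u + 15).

(u² + u - 42)/(u - 3)

Euclidean algorithm in ℚ[u]:
  u³ - 4u² - 47u + 210 = (u + 4)(u² - 8u + 15) + (-30u + 150)
  u² - 8u + 15 = (-(1/30)u + 1/10)(-30u + 150) + (0)
Last nonzero remainder: -30u + 150. Dividing through by -30 gives the monic gcd u - 5.
Cancel u - 5 from numerator and denominator to get the reduced form.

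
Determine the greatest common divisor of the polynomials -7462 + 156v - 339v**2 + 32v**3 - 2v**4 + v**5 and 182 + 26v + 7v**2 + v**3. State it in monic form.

Euclidean algorithm in ℚ[v]:
  v**5 - 2v**4 + 32v**3 - 339v**2 + 156v - 7462 = (v**2 - 9v + 69)(v**3 + 7v**2 + 26v + 182) + (-770v**2 - 20020)
  v**3 + 7v**2 + 26v + 182 = (-(1/770)v - 1/110)(-770v**2 - 20020) + (0)
Last nonzero remainder: -770v**2 - 20020. Dividing through by -770 gives the monic gcd v**2 + 26.

26 + v**2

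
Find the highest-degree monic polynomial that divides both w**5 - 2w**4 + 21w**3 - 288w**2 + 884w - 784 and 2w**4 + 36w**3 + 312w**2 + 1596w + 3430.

By polynomial division,
  w**5 - 2w**4 + 21w**3 - 288w**2 + 884w - 784 = ((1/2)w - 10)(2w**4 + 36w**3 + 312w**2 + 1596w + 3430) + (225w**3 + 2034w**2 + 15129w + 33516)
  2w**4 + 36w**3 + 312w**2 + 1596w + 3430 = ((2/225)w + 448/5625)(225w**3 + 2034w**2 + 15129w + 33516) + ((9702/625)w**2 + (58212/625)w + 475398/625)
  225w**3 + 2034w**2 + 15129w + 33516 = ((15625/1078)w + 23750/539)((9702/625)w**2 + (58212/625)w + 475398/625) + (0)
Last nonzero remainder: (9702/625)w**2 + (58212/625)w + 475398/625. Dividing through by 9702/625 gives the monic gcd w**2 + 6w + 49.

w**2 + 6w + 49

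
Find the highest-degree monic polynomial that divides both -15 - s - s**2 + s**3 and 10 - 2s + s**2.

1

Euclidean algorithm in ℚ[s]:
  s**3 - s**2 - s - 15 = (s + 1)(s**2 - 2s + 10) + (-9s - 25)
  s**2 - 2s + 10 = (-(1/9)s + 43/81)(-9s - 25) + (1885/81)
  -9s - 25 = (-(729/1885)s - 405/377)(1885/81) + (0)
The last nonzero remainder is the constant 1885/81, so the polynomials are coprime and gcd = 1.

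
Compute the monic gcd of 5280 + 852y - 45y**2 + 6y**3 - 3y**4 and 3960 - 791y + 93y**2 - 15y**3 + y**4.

-440 + 39y - 6y**2 + y**3

By polynomial division,
  -3y**4 + 6y**3 - 45y**2 + 852y + 5280 = (-3)(y**4 - 15y**3 + 93y**2 - 791y + 3960) + (-39y**3 + 234y**2 - 1521y + 17160)
  y**4 - 15y**3 + 93y**2 - 791y + 3960 = (-(1/39)y + 3/13)(-39y**3 + 234y**2 - 1521y + 17160) + (0)
Last nonzero remainder: -39y**3 + 234y**2 - 1521y + 17160. Dividing through by -39 gives the monic gcd y**3 - 6y**2 + 39y - 440.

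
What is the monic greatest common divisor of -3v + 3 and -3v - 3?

By polynomial division,
  -3v + 3 = (-3v - 3) + (6)
  -3v - 3 = (-(1/2)v - 1/2)(6) + (0)
The last nonzero remainder is the constant 6, so the polynomials are coprime and gcd = 1.

1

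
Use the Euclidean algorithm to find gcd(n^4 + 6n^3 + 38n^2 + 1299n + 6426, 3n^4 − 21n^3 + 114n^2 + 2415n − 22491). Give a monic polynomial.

Repeated division with remainder:
  n^4 + 6n^3 + 38n^2 + 1299n + 6426 = (1/3)(3n^4 − 21n^3 + 114n^2 + 2415n − 22491) + (13n^3 + 494n + 13923)
  3n^4 − 21n^3 + 114n^2 + 2415n − 22491 = ((3/13)n − 21/13)(13n^3 + 494n + 13923) + (0)
Last nonzero remainder: 13n^3 + 494n + 13923. Dividing through by 13 gives the monic gcd n^3 + 38n + 1071.

n^3 + 38n + 1071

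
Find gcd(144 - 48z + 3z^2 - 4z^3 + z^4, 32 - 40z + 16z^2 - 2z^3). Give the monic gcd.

-4 + z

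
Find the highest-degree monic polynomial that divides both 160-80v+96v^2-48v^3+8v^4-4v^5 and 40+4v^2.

10+v^2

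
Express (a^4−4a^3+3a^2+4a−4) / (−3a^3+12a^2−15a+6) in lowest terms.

Repeated division with remainder:
  a^4−4a^3+3a^2+4a−4 = (−(1/3)a)(−3a^3+12a^2−15a+6) + (−2a^2+6a−4)
  −3a^3+12a^2−15a+6 = ((3/2)a−3/2)(−2a^2+6a−4) + (0)
Last nonzero remainder: −2a^2+6a−4. Dividing through by −2 gives the monic gcd a^2−3a+2.
Cancel a^2−3a+2 from numerator and denominator to get the reduced form.

(−a^2+a+2)/(3a−3)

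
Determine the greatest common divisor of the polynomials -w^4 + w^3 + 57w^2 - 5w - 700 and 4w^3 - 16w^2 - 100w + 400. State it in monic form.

w^2 + w - 20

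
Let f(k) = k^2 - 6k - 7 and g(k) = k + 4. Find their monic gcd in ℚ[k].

1

Euclidean algorithm in ℚ[k]:
  k^2 - 6k - 7 = (k - 10)(k + 4) + (33)
  k + 4 = ((1/33)k + 4/33)(33) + (0)
The last nonzero remainder is the constant 33, so the polynomials are coprime and gcd = 1.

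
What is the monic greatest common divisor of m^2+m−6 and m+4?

1

Apply the Euclidean algorithm:
  m^2+m−6 = (m−3)(m+4) + (6)
  m+4 = ((1/6)m+2/3)(6) + (0)
The last nonzero remainder is the constant 6, so the polynomials are coprime and gcd = 1.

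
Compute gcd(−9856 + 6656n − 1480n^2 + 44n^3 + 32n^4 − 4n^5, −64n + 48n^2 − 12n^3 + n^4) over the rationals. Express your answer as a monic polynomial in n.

Repeated division with remainder:
  −4n^5 + 32n^4 + 44n^3 − 1480n^2 + 6656n − 9856 = (−4n − 16)(n^4 − 12n^3 + 48n^2 − 64n) + (44n^3 − 968n^2 + 5632n − 9856)
  n^4 − 12n^3 + 48n^2 − 64n = ((1/44)n + 5/22)(44n^3 − 968n^2 + 5632n − 9856) + (140n^2 − 1120n + 2240)
  44n^3 − 968n^2 + 5632n − 9856 = ((11/35)n − 22/5)(140n^2 − 1120n + 2240) + (0)
Last nonzero remainder: 140n^2 − 1120n + 2240. Dividing through by 140 gives the monic gcd n^2 − 8n + 16.

16 − 8n + n^2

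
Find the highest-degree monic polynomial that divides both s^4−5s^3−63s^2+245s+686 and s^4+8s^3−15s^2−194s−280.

By polynomial division,
  s^4−5s^3−63s^2+245s+686 = (s^4+8s^3−15s^2−194s−280) + (−13s^3−48s^2+439s+966)
  s^4+8s^3−15s^2−194s−280 = (−(1/13)s−56/169)(−13s^3−48s^2+439s+966) + ((484/169)s^2+(4356/169)s+6776/169)
  −13s^3−48s^2+439s+966 = (−(2197/484)s+11661/484)((484/169)s^2+(4356/169)s+6776/169) + (0)
Last nonzero remainder: (484/169)s^2+(4356/169)s+6776/169. Dividing through by 484/169 gives the monic gcd s^2+9s+14.

s^2+9s+14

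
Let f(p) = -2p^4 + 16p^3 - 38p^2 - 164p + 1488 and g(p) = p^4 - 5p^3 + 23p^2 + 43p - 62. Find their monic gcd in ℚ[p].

Euclidean algorithm in ℚ[p]:
  -2p^4 + 16p^3 - 38p^2 - 164p + 1488 = (-2)(p^4 - 5p^3 + 23p^2 + 43p - 62) + (6p^3 + 8p^2 - 78p + 1364)
  p^4 - 5p^3 + 23p^2 + 43p - 62 = ((1/6)p - 19/18)(6p^3 + 8p^2 - 78p + 1364) + ((400/9)p^2 - (800/3)p + 12400/9)
  6p^3 + 8p^2 - 78p + 1364 = ((27/200)p + 99/100)((400/9)p^2 - (800/3)p + 12400/9) + (0)
Last nonzero remainder: (400/9)p^2 - (800/3)p + 12400/9. Dividing through by 400/9 gives the monic gcd p^2 - 6p + 31.

p^2 - 6p + 31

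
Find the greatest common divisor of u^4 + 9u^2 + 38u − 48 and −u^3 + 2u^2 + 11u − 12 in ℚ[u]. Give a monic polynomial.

Repeated division with remainder:
  u^4 + 9u^2 + 38u − 48 = (−u − 2)(−u^3 + 2u^2 + 11u − 12) + (24u^2 + 48u − 72)
  −u^3 + 2u^2 + 11u − 12 = (−(1/24)u + 1/6)(24u^2 + 48u − 72) + (0)
Last nonzero remainder: 24u^2 + 48u − 72. Dividing through by 24 gives the monic gcd u^2 + 2u − 3.

u^2 + 2u − 3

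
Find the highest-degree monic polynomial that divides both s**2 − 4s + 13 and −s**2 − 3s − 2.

Repeated division with remainder:
  s**2 − 4s + 13 = (−1)(−s**2 − 3s − 2) + (−7s + 11)
  −s**2 − 3s − 2 = ((1/7)s + 32/49)(−7s + 11) + (−450/49)
  −7s + 11 = ((343/450)s − 539/450)(−450/49) + (0)
The last nonzero remainder is the constant −450/49, so the polynomials are coprime and gcd = 1.

1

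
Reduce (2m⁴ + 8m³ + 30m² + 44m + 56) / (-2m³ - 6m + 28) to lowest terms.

Repeated division with remainder:
  2m⁴ + 8m³ + 30m² + 44m + 56 = (-m - 4)(-2m³ - 6m + 28) + (24m² + 48m + 168)
  -2m³ - 6m + 28 = (-(1/12)m + 1/6)(24m² + 48m + 168) + (0)
Last nonzero remainder: 24m² + 48m + 168. Dividing through by 24 gives the monic gcd m² + 2m + 7.
Cancel m² + 2m + 7 from numerator and denominator to get the reduced form.

(-m² - 2m - 4)/(m - 2)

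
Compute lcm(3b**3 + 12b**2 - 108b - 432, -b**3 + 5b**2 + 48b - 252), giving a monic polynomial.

By polynomial division,
  3b**3 + 12b**2 - 108b - 432 = (-3)(-b**3 + 5b**2 + 48b - 252) + (27b**2 + 36b - 1188)
  -b**3 + 5b**2 + 48b - 252 = (-(1/27)b + 19/81)(27b**2 + 36b - 1188) + (-(40/9)b + 80/3)
  27b**2 + 36b - 1188 = (-(243/40)b - 891/20)(-(40/9)b + 80/3) + (0)
Last nonzero remainder: -(40/9)b + 80/3. Dividing through by -40/9 gives the monic gcd b - 6.
Then lcm(f, g) = f·g / gcd(f, g); expanding and making the result monic gives the answer.

b**5 + 5b**4 - 74b**3 - 348b**2 + 1368b + 6048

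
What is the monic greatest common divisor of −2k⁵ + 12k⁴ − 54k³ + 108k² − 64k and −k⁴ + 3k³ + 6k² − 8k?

k² − k

By polynomial division,
  −2k⁵ + 12k⁴ − 54k³ + 108k² − 64k = (2k − 6)(−k⁴ + 3k³ + 6k² − 8k) + (−48k³ + 160k² − 112k)
  −k⁴ + 3k³ + 6k² − 8k = ((1/48)k + 1/144)(−48k³ + 160k² − 112k) + ((65/9)k² − (65/9)k)
  −48k³ + 160k² − 112k = (−(432/65)k + 1008/65)((65/9)k² − (65/9)k) + (0)
Last nonzero remainder: (65/9)k² − (65/9)k. Dividing through by 65/9 gives the monic gcd k² − k.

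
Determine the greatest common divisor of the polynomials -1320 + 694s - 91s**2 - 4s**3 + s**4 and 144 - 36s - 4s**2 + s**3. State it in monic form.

Repeated division with remainder:
  s**4 - 4s**3 - 91s**2 + 694s - 1320 = (s)(s**3 - 4s**2 - 36s + 144) + (-55s**2 + 550s - 1320)
  s**3 - 4s**2 - 36s + 144 = (-(1/55)s - 6/55)(-55s**2 + 550s - 1320) + (0)
Last nonzero remainder: -55s**2 + 550s - 1320. Dividing through by -55 gives the monic gcd s**2 - 10s + 24.

24 - 10s + s**2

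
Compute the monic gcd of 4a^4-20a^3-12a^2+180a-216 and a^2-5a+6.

a^2-5a+6

Apply the Euclidean algorithm:
  4a^4-20a^3-12a^2+180a-216 = (4a^2-36)(a^2-5a+6) + (0)
The last nonzero remainder a^2-5a+6 is already monic.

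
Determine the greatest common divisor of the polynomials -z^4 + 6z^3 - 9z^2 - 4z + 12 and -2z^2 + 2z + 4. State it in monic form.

By polynomial division,
  -z^4 + 6z^3 - 9z^2 - 4z + 12 = ((1/2)z^2 - (5/2)z + 3)(-2z^2 + 2z + 4) + (0)
Last nonzero remainder: -2z^2 + 2z + 4. Dividing through by -2 gives the monic gcd z^2 - z - 2.

z^2 - z - 2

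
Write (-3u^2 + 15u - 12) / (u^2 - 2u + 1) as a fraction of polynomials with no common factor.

(-3u + 12)/(u - 1)

Apply the Euclidean algorithm:
  -3u^2 + 15u - 12 = (-3)(u^2 - 2u + 1) + (9u - 9)
  u^2 - 2u + 1 = ((1/9)u - 1/9)(9u - 9) + (0)
Last nonzero remainder: 9u - 9. Dividing through by 9 gives the monic gcd u - 1.
Cancel u - 1 from numerator and denominator to get the reduced form.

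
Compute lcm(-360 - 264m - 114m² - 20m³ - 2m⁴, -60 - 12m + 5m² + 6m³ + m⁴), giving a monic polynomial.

-1800 - 780m + 6m² + 203m³ + 77m⁴ + 13m⁵ + m⁶

Apply the Euclidean algorithm:
  -2m⁴ - 20m³ - 114m² - 264m - 360 = (-2)(m⁴ + 6m³ + 5m² - 12m - 60) + (-8m³ - 104m² - 288m - 480)
  m⁴ + 6m³ + 5m² - 12m - 60 = (-(1/8)m + 7/8)(-8m³ - 104m² - 288m - 480) + (60m² + 180m + 360)
  -8m³ - 104m² - 288m - 480 = (-(2/15)m - 4/3)(60m² + 180m + 360) + (0)
Last nonzero remainder: 60m² + 180m + 360. Dividing through by 60 gives the monic gcd m² + 3m + 6.
Then lcm(f, g) = f·g / gcd(f, g); expanding and making the result monic gives the answer.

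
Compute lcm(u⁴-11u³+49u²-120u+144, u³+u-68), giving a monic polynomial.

By polynomial division,
  u⁴-11u³+49u²-120u+144 = (u-11)(u³+u-68) + (48u²-41u-604)
  u³+u-68 = ((1/48)u+41/2304)(48u²-41u-604) + ((32977/2304)u-32977/576)
  48u²-41u-604 = ((110592/32977)u+347904/32977)((32977/2304)u-32977/576) + (0)
Last nonzero remainder: (32977/2304)u-32977/576. Dividing through by 32977/2304 gives the monic gcd u-4.
Then lcm(f, g) = f·g / gcd(f, g); expanding and making the result monic gives the answer.

u⁶-7u⁵+22u⁴-111u³+497u²-1464u+2448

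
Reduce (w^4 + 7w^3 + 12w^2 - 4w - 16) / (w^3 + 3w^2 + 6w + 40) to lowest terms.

(w^3 + 3w^2 - 4)/(w^2 - w + 10)

Euclidean algorithm in ℚ[w]:
  w^4 + 7w^3 + 12w^2 - 4w - 16 = (w + 4)(w^3 + 3w^2 + 6w + 40) + (-6w^2 - 68w - 176)
  w^3 + 3w^2 + 6w + 40 = (-(1/6)w + 25/18)(-6w^2 - 68w - 176) + ((640/9)w + 2560/9)
  -6w^2 - 68w - 176 = (-(27/320)w - 99/160)((640/9)w + 2560/9) + (0)
Last nonzero remainder: (640/9)w + 2560/9. Dividing through by 640/9 gives the monic gcd w + 4.
Cancel w + 4 from numerator and denominator to get the reduced form.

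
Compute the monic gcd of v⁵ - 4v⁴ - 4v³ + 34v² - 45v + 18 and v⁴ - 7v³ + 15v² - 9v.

Apply the Euclidean algorithm:
  v⁵ - 4v⁴ - 4v³ + 34v² - 45v + 18 = (v + 3)(v⁴ - 7v³ + 15v² - 9v) + (2v³ - 2v² - 18v + 18)
  v⁴ - 7v³ + 15v² - 9v = ((1/2)v - 3)(2v³ - 2v² - 18v + 18) + (18v² - 72v + 54)
  2v³ - 2v² - 18v + 18 = ((1/9)v + 1/3)(18v² - 72v + 54) + (0)
Last nonzero remainder: 18v² - 72v + 54. Dividing through by 18 gives the monic gcd v² - 4v + 3.

v² - 4v + 3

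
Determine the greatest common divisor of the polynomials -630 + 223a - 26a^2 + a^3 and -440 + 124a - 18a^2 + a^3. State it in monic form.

Repeated division with remainder:
  a^3 - 26a^2 + 223a - 630 = (a^3 - 18a^2 + 124a - 440) + (-8a^2 + 99a - 190)
  a^3 - 18a^2 + 124a - 440 = (-(1/8)a + 45/64)(-8a^2 + 99a - 190) + ((1961/64)a - 9805/32)
  -8a^2 + 99a - 190 = (-(512/1961)a + 1216/1961)((1961/64)a - 9805/32) + (0)
Last nonzero remainder: (1961/64)a - 9805/32. Dividing through by 1961/64 gives the monic gcd a - 10.

-10 + a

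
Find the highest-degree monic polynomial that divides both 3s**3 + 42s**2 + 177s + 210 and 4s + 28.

s + 7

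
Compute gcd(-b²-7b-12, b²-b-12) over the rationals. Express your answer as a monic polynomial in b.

b+3

Repeated division with remainder:
  -b²-7b-12 = (-1)(b²-b-12) + (-8b-24)
  b²-b-12 = (-(1/8)b+1/2)(-8b-24) + (0)
Last nonzero remainder: -8b-24. Dividing through by -8 gives the monic gcd b+3.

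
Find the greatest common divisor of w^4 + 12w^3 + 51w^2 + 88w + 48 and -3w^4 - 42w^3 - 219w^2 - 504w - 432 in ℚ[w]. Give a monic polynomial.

Repeated division with remainder:
  w^4 + 12w^3 + 51w^2 + 88w + 48 = (-1/3)(-3w^4 - 42w^3 - 219w^2 - 504w - 432) + (-2w^3 - 22w^2 - 80w - 96)
  -3w^4 - 42w^3 - 219w^2 - 504w - 432 = ((3/2)w + 9/2)(-2w^3 - 22w^2 - 80w - 96) + (0)
Last nonzero remainder: -2w^3 - 22w^2 - 80w - 96. Dividing through by -2 gives the monic gcd w^3 + 11w^2 + 40w + 48.

w^3 + 11w^2 + 40w + 48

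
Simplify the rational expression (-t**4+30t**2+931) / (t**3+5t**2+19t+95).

Apply the Euclidean algorithm:
  -t**4+30t**2+931 = (-t+5)(t**3+5t**2+19t+95) + (24t**2+456)
  t**3+5t**2+19t+95 = ((1/24)t+5/24)(24t**2+456) + (0)
Last nonzero remainder: 24t**2+456. Dividing through by 24 gives the monic gcd t**2+19.
Cancel t**2+19 from numerator and denominator to get the reduced form.

(-t**2+49)/(t+5)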